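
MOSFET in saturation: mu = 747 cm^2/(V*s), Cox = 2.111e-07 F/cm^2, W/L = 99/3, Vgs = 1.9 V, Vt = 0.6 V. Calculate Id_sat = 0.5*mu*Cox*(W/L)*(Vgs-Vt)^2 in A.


Step 1: Overdrive voltage Vov = Vgs - Vt = 1.9 - 0.6 = 1.3 V
Step 2: W/L = 99/3 = 33
Step 3: Id = 0.5 * 747 * 2.111e-07 * 33 * 1.3^2
Step 4: Id = 4.40e-03 A

4.40e-03


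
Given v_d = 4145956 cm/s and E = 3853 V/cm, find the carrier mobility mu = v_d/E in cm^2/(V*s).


Step 1: mu = v_d / E
Step 2: mu = 4145956 / 3853
Step 3: mu = 1076.03 cm^2/(V*s)

1076.03


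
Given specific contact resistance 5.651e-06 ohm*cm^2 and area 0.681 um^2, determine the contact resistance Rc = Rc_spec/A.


Step 1: Convert area to cm^2: 0.681 um^2 = 6.8100e-09 cm^2
Step 2: Rc = Rc_spec / A = 5.651e-06 / 6.8100e-09
Step 3: Rc = 8.30e+02 ohms

8.30e+02


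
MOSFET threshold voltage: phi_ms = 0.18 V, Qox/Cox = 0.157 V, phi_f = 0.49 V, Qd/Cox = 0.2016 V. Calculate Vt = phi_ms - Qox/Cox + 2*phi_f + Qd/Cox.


Step 1: Vt = phi_ms - Qox/Cox + 2*phi_f + Qd/Cox
Step 2: Vt = 0.18 - 0.157 + 2*0.49 + 0.2016
Step 3: Vt = 0.18 - 0.157 + 0.98 + 0.2016
Step 4: Vt = 1.2046 V

1.2046


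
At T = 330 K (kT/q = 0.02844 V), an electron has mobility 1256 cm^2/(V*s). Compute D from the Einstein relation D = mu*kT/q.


Step 1: D = mu * (kT/q)
Step 2: D = 1256 * 0.02844
Step 3: D = 35.72 cm^2/s

35.72


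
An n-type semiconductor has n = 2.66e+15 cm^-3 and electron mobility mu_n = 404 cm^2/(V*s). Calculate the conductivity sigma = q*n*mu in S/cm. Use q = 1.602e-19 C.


Step 1: sigma = q * n * mu
Step 2: sigma = 1.602e-19 * 2.66e+15 * 404
Step 3: sigma = 1.722e-01 S/cm

1.722e-01


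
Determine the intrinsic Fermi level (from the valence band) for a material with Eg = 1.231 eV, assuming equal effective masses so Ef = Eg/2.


Step 1: For an intrinsic semiconductor, the Fermi level sits at midgap.
Step 2: Ef = Eg / 2 = 1.231 / 2 = 0.6155 eV

0.6155


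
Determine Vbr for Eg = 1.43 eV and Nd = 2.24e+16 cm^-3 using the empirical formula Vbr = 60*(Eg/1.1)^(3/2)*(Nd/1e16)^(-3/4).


Step 1: Eg/1.1 = 1.43/1.1 = 1.300000
Step 2: (Eg/1.1)^1.5 = 1.300000^1.5 = 1.482228
Step 3: (Nd/1e16)^(-0.75) = (2.24)^(-0.75) = 0.546153
Step 4: Vbr = 60 * 1.482228 * 0.546153 = 48.6 V

48.6


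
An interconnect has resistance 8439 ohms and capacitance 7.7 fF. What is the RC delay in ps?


Step 1: tau = R * C
Step 2: tau = 8439 * 7.7 fF = 8439 * 7.7e-15 F
Step 3: tau = 6.49803e-11 s = 64.9803 ps

64.9803


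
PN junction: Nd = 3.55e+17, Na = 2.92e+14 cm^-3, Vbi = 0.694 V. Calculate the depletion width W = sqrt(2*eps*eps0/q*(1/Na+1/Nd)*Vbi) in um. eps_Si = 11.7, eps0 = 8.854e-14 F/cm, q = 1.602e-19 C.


Step 1: 1/Na + 1/Nd = 1/2.92e+14 + 1/3.55e+17 = 3.42747e-15
Step 2: 2*eps*eps0/q = 2*11.7*8.854e-14/1.602e-19 = 1.293281e+07
Step 3: W^2 = 1.293281e+07 * 3.42747e-15 * 0.694 = 3.07628e-08
Step 4: W = sqrt(3.07628e-08) = 1.754e-04 cm = 1.754 um

1.754


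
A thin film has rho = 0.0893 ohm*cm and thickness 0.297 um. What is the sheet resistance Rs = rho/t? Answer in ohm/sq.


Step 1: Convert thickness to cm: t = 0.297 um = 2.9700e-05 cm
Step 2: Rs = rho / t = 0.0893 / 2.9700e-05
Step 3: Rs = 3006.7 ohm/sq

3006.7


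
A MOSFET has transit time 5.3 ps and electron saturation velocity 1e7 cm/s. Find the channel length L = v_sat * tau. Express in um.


Step 1: tau in seconds = 5.3 ps * 1e-12 = 5.3000e-12 s
Step 2: L = v_sat * tau = 1e7 * 5.3000e-12 = 5.3000e-05 cm
Step 3: L in um = 5.3000e-05 * 1e4 = 0.53 um

0.53


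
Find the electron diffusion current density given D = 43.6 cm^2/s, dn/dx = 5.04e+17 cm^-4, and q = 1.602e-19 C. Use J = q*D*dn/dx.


Step 1: J = q * D * (dn/dx)
Step 2: J = 1.602e-19 * 43.6 * 5.04e+17
Step 3: J = 3.52e+00 A/cm^2

3.52e+00


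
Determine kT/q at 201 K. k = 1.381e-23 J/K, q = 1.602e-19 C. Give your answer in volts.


Step 1: kT = 1.381e-23 * 201 = 2.77581e-21 J
Step 2: Vt = kT/q = 2.77581e-21 / 1.602e-19
Step 3: Vt = 0.01733 V

0.01733


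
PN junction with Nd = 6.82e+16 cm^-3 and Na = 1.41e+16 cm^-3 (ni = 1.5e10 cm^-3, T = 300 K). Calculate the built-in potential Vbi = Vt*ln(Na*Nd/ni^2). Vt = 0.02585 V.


Step 1: Compute Na*Nd/ni^2 = 1.41e+16 * 6.82e+16 / (1.5e10)^2 = 4.2739e+12
Step 2: ln(4.2739e+12) = 29.0835
Step 3: Vbi = 0.02585 * 29.0835 = 0.752 V

0.752


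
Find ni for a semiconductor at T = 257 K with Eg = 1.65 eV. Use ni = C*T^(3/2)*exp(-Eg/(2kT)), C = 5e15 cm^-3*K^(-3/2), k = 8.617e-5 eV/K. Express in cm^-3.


Step 1: Compute kT = 8.617e-5 * 257 = 0.02214569 eV
Step 2: Exponent = -Eg/(2kT) = -1.65/(2*0.02214569) = -37.25330
Step 3: T^(3/2) = 257^1.5 = 4120.02
Step 4: ni = 5e15 * 4120.02 * exp(-37.25330) = 1.36e+03 cm^-3

1.36e+03


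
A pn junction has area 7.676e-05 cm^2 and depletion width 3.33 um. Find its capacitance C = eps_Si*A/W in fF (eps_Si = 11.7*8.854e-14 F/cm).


Step 1: eps_Si = 11.7 * 8.854e-14 = 1.035918e-12 F/cm
Step 2: W in cm = 3.33 * 1e-4 = 3.33e-04 cm
Step 3: C = 1.035918e-12 * 7.676e-05 / 3.33e-04 = 2.387900e-13 F
Step 4: C = 238.79 fF

238.79


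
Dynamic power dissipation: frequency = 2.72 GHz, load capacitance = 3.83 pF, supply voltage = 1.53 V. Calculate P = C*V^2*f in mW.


Step 1: V^2 = 1.53^2 = 2.3409 V^2
Step 2: P = C*V^2*f = 3.83e-12 F * 2.3409 * 2.72e9 Hz
Step 3: P = 2.438655984e-02 W
Step 4: P = 24.387 mW

24.387


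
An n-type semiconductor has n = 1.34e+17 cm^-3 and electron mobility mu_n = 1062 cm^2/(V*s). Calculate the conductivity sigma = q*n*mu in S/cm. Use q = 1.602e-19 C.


Step 1: sigma = q * n * mu
Step 2: sigma = 1.602e-19 * 1.34e+17 * 1062
Step 3: sigma = 2.280e+01 S/cm

2.280e+01


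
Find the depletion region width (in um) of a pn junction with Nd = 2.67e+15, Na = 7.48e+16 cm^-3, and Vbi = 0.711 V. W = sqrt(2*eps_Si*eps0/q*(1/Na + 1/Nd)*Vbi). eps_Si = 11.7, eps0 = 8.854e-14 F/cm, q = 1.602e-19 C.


Step 1: 1/Na + 1/Nd = 1/7.48e+16 + 1/2.67e+15 = 3.87901e-16
Step 2: 2*eps*eps0/q = 2*11.7*8.854e-14/1.602e-19 = 1.293281e+07
Step 3: W^2 = 1.293281e+07 * 3.87901e-16 * 0.711 = 3.56684e-09
Step 4: W = sqrt(3.56684e-09) = 5.972e-05 cm = 0.5972 um

0.5972


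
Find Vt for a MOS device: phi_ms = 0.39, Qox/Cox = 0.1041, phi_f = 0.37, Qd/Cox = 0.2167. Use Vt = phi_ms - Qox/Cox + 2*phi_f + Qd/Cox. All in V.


Step 1: Vt = phi_ms - Qox/Cox + 2*phi_f + Qd/Cox
Step 2: Vt = 0.39 - 0.1041 + 2*0.37 + 0.2167
Step 3: Vt = 0.39 - 0.1041 + 0.74 + 0.2167
Step 4: Vt = 1.2426 V

1.2426


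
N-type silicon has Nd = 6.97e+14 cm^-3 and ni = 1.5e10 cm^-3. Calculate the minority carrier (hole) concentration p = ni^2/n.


Step 1: Since Nd >> ni, n ≈ Nd = 6.97e+14 cm^-3
Step 2: p = ni^2 / n = (1.5e10)^2 / 6.97e+14
Step 3: p = 2.25e20 / 6.97e+14 = 3.23e+05 cm^-3

3.23e+05


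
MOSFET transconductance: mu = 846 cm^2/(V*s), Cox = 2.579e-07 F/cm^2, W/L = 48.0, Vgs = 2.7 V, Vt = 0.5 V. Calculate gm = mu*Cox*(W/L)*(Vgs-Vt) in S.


Step 1: Vov = Vgs - Vt = 2.7 - 0.5 = 2.2 V
Step 2: gm = mu * Cox * (W/L) * Vov
Step 3: gm = 846 * 2.579e-07 * 48.0 * 2.2 = 2.30e-02 S

2.30e-02


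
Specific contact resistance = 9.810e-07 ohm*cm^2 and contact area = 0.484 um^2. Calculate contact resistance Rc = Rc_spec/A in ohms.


Step 1: Convert area to cm^2: 0.484 um^2 = 4.8400e-09 cm^2
Step 2: Rc = Rc_spec / A = 9.810e-07 / 4.8400e-09
Step 3: Rc = 2.03e+02 ohms

2.03e+02


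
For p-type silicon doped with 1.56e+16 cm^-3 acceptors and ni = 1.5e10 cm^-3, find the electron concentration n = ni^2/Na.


Step 1: Majority hole concentration p ≈ Na = 1.56e+16 cm^-3
Step 2: n = ni^2 / Na = (1.5e10)^2 / 1.56e+16
Step 3: n = 1.44e+04 cm^-3

1.44e+04


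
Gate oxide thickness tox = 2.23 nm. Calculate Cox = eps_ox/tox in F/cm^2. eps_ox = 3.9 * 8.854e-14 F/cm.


Step 1: eps_ox = 3.9 * 8.854e-14 = 3.45306e-13 F/cm
Step 2: tox in cm = 2.23 nm * 1e-7 = 2.2300e-07 cm
Step 3: Cox = 3.45306e-13 / 2.2300e-07 = 1.55e-06 F/cm^2

1.55e-06


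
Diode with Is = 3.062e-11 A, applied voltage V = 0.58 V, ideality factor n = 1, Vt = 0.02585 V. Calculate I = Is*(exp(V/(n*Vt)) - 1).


Step 1: V/(n*Vt) = 0.58/(1*0.02585) = 22.4371
Step 2: exp(22.4371) = 5.5502e+09
Step 3: I = 3.062e-11 * (5.5502e+09 - 1) = 1.70e-01 A

1.70e-01


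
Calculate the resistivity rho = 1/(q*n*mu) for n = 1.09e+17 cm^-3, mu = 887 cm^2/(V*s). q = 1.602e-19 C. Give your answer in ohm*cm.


Step 1: sigma = q * n * mu = 1.602e-19 * 1.09e+17 * 887 = 1.54886e+01 S/cm
Step 2: rho = 1 / sigma = 1 / 1.54886e+01 = 0.06456 ohm*cm

0.06456


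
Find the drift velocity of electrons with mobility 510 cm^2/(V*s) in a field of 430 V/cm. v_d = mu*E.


Step 1: v_d = mu * E
Step 2: v_d = 510 * 430 = 219300
Step 3: v_d = 2.19e+05 cm/s

2.19e+05


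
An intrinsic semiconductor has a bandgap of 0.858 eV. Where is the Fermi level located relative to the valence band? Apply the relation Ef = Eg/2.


Step 1: For an intrinsic semiconductor, the Fermi level sits at midgap.
Step 2: Ef = Eg / 2 = 0.858 / 2 = 0.429 eV

0.429


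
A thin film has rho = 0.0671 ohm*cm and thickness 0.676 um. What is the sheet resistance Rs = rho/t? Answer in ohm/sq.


Step 1: Convert thickness to cm: t = 0.676 um = 6.7600e-05 cm
Step 2: Rs = rho / t = 0.0671 / 6.7600e-05
Step 3: Rs = 992.6 ohm/sq

992.6


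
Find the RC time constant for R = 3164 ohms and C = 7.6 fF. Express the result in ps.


Step 1: tau = R * C
Step 2: tau = 3164 * 7.6 fF = 3164 * 7.6e-15 F
Step 3: tau = 2.40464e-11 s = 24.0464 ps

24.0464


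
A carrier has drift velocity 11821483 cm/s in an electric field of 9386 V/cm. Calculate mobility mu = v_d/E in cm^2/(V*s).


Step 1: mu = v_d / E
Step 2: mu = 11821483 / 9386
Step 3: mu = 1259.48 cm^2/(V*s)

1259.48


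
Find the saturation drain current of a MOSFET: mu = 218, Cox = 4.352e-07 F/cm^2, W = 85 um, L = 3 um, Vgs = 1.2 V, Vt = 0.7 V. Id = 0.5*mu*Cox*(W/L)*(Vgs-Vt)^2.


Step 1: Overdrive voltage Vov = Vgs - Vt = 1.2 - 0.7 = 0.5 V
Step 2: W/L = 85/3 = 28.3333
Step 3: Id = 0.5 * 218 * 4.352e-07 * 28.3333 * 0.5^2
Step 4: Id = 3.36e-04 A

3.36e-04


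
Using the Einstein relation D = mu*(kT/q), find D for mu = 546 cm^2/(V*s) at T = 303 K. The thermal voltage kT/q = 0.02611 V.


Step 1: D = mu * (kT/q)
Step 2: D = 546 * 0.02611
Step 3: D = 14.26 cm^2/s

14.26


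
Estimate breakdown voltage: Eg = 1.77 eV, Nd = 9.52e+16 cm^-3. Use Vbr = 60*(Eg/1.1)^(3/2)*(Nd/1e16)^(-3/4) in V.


Step 1: Eg/1.1 = 1.77/1.1 = 1.609091
Step 2: (Eg/1.1)^1.5 = 1.609091^1.5 = 2.041131
Step 3: (Nd/1e16)^(-0.75) = (9.52)^(-0.75) = 0.184511
Step 4: Vbr = 60 * 2.041131 * 0.184511 = 22.6 V

22.6


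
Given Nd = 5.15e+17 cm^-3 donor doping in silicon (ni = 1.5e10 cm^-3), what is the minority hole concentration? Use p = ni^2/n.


Step 1: Since Nd >> ni, n ≈ Nd = 5.15e+17 cm^-3
Step 2: p = ni^2 / n = (1.5e10)^2 / 5.15e+17
Step 3: p = 2.25e20 / 5.15e+17 = 4.37e+02 cm^-3

4.37e+02


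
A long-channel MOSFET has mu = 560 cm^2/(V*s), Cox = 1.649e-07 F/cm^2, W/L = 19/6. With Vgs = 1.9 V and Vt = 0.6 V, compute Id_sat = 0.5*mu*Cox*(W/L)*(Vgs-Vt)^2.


Step 1: Overdrive voltage Vov = Vgs - Vt = 1.9 - 0.6 = 1.3 V
Step 2: W/L = 19/6 = 3.16667
Step 3: Id = 0.5 * 560 * 1.649e-07 * 3.16667 * 1.3^2
Step 4: Id = 2.47e-04 A

2.47e-04


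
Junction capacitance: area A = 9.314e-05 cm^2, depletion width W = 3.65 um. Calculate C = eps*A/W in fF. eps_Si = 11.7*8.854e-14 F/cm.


Step 1: eps_Si = 11.7 * 8.854e-14 = 1.035918e-12 F/cm
Step 2: W in cm = 3.65 * 1e-4 = 3.65e-04 cm
Step 3: C = 1.035918e-12 * 9.314e-05 / 3.65e-04 = 2.643436e-13 F
Step 4: C = 264.34 fF

264.34


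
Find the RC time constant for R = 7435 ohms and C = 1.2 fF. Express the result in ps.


Step 1: tau = R * C
Step 2: tau = 7435 * 1.2 fF = 7435 * 1.2e-15 F
Step 3: tau = 8.922e-12 s = 8.922 ps

8.922


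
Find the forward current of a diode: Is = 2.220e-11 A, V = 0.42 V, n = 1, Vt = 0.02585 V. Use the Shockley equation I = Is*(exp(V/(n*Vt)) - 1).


Step 1: V/(n*Vt) = 0.42/(1*0.02585) = 16.2476
Step 2: exp(16.2476) = 1.1383e+07
Step 3: I = 2.220e-11 * (1.1383e+07 - 1) = 2.53e-04 A

2.53e-04


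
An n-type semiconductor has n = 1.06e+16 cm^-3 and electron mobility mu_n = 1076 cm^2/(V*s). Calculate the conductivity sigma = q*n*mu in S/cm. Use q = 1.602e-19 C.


Step 1: sigma = q * n * mu
Step 2: sigma = 1.602e-19 * 1.06e+16 * 1076
Step 3: sigma = 1.827e+00 S/cm

1.827e+00


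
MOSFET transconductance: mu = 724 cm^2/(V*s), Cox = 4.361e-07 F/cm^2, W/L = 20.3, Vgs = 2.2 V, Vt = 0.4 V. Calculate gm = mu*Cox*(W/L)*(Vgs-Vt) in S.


Step 1: Vov = Vgs - Vt = 2.2 - 0.4 = 1.8 V
Step 2: gm = mu * Cox * (W/L) * Vov
Step 3: gm = 724 * 4.361e-07 * 20.3 * 1.8 = 1.15e-02 S

1.15e-02


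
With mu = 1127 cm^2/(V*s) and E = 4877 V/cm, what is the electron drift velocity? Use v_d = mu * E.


Step 1: v_d = mu * E
Step 2: v_d = 1127 * 4877 = 5496379
Step 3: v_d = 5.50e+06 cm/s

5.50e+06


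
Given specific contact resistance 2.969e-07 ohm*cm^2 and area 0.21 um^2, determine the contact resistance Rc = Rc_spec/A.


Step 1: Convert area to cm^2: 0.21 um^2 = 2.1000e-09 cm^2
Step 2: Rc = Rc_spec / A = 2.969e-07 / 2.1000e-09
Step 3: Rc = 1.41e+02 ohms

1.41e+02


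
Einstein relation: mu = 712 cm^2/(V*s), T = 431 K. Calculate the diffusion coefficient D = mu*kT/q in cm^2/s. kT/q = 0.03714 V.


Step 1: D = mu * (kT/q)
Step 2: D = 712 * 0.03714
Step 3: D = 26.44 cm^2/s

26.44


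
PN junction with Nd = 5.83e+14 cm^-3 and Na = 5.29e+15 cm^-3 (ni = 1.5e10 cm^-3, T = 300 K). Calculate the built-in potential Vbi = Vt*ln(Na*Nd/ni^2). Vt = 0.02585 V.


Step 1: Compute Na*Nd/ni^2 = 5.29e+15 * 5.83e+14 / (1.5e10)^2 = 1.3707e+10
Step 2: ln(1.3707e+10) = 23.3412
Step 3: Vbi = 0.02585 * 23.3412 = 0.603 V

0.603


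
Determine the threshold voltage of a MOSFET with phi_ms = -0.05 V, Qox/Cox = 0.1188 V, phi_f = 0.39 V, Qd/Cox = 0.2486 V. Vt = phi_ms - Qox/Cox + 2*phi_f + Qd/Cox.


Step 1: Vt = phi_ms - Qox/Cox + 2*phi_f + Qd/Cox
Step 2: Vt = -0.05 - 0.1188 + 2*0.39 + 0.2486
Step 3: Vt = -0.05 - 0.1188 + 0.78 + 0.2486
Step 4: Vt = 0.8598 V

0.8598


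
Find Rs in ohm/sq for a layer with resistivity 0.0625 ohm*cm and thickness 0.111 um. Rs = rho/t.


Step 1: Convert thickness to cm: t = 0.111 um = 1.1100e-05 cm
Step 2: Rs = rho / t = 0.0625 / 1.1100e-05
Step 3: Rs = 5630.6 ohm/sq

5630.6


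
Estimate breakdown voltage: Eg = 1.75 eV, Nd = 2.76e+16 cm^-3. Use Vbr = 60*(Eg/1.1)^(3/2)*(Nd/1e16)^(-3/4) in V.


Step 1: Eg/1.1 = 1.75/1.1 = 1.590909
Step 2: (Eg/1.1)^1.5 = 1.590909^1.5 = 2.006633
Step 3: (Nd/1e16)^(-0.75) = (2.76)^(-0.75) = 0.467001
Step 4: Vbr = 60 * 2.006633 * 0.467001 = 56.2 V

56.2


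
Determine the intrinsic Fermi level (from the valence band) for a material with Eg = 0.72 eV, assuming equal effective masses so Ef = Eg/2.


Step 1: For an intrinsic semiconductor, the Fermi level sits at midgap.
Step 2: Ef = Eg / 2 = 0.72 / 2 = 0.36 eV

0.36


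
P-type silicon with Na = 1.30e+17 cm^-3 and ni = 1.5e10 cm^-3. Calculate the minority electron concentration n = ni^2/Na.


Step 1: Majority hole concentration p ≈ Na = 1.30e+17 cm^-3
Step 2: n = ni^2 / Na = (1.5e10)^2 / 1.30e+17
Step 3: n = 1.73e+03 cm^-3

1.73e+03


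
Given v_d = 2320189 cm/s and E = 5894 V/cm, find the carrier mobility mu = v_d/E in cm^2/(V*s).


Step 1: mu = v_d / E
Step 2: mu = 2320189 / 5894
Step 3: mu = 393.65 cm^2/(V*s)

393.65


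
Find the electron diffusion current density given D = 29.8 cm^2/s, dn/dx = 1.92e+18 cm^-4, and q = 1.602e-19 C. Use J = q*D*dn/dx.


Step 1: J = q * D * (dn/dx)
Step 2: J = 1.602e-19 * 29.8 * 1.92e+18
Step 3: J = 9.17e+00 A/cm^2

9.17e+00


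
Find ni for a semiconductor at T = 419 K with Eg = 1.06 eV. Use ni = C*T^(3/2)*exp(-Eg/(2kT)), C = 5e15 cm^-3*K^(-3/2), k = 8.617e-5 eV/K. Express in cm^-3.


Step 1: Compute kT = 8.617e-5 * 419 = 0.03610523 eV
Step 2: Exponent = -Eg/(2kT) = -1.06/(2*0.03610523) = -14.67931
Step 3: T^(3/2) = 419^1.5 = 8576.72
Step 4: ni = 5e15 * 8576.72 * exp(-14.67931) = 1.81e+13 cm^-3

1.81e+13


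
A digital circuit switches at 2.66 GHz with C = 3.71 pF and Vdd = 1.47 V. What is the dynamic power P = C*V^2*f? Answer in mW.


Step 1: V^2 = 1.47^2 = 2.1609 V^2
Step 2: P = C*V^2*f = 3.71e-12 F * 2.1609 * 2.66e9 Hz
Step 3: P = 2.132505774e-02 W
Step 4: P = 21.325 mW

21.325


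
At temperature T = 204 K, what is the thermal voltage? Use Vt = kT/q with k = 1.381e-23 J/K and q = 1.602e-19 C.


Step 1: kT = 1.381e-23 * 204 = 2.81724e-21 J
Step 2: Vt = kT/q = 2.81724e-21 / 1.602e-19
Step 3: Vt = 0.01759 V

0.01759


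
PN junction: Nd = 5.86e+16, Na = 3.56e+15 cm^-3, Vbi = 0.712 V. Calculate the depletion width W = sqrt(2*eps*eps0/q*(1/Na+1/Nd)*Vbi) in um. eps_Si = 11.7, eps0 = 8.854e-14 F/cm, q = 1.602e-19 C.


Step 1: 1/Na + 1/Nd = 1/3.56e+15 + 1/5.86e+16 = 2.97964e-16
Step 2: 2*eps*eps0/q = 2*11.7*8.854e-14/1.602e-19 = 1.293281e+07
Step 3: W^2 = 1.293281e+07 * 2.97964e-16 * 0.712 = 2.74370e-09
Step 4: W = sqrt(2.74370e-09) = 5.238e-05 cm = 0.5238 um

0.5238


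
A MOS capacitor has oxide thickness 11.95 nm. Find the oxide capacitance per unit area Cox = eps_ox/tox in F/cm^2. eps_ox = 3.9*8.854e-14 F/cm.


Step 1: eps_ox = 3.9 * 8.854e-14 = 3.45306e-13 F/cm
Step 2: tox in cm = 11.95 nm * 1e-7 = 1.1950e-06 cm
Step 3: Cox = 3.45306e-13 / 1.1950e-06 = 2.89e-07 F/cm^2

2.89e-07


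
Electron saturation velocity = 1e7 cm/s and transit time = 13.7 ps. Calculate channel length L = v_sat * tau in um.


Step 1: tau in seconds = 13.7 ps * 1e-12 = 1.3700e-11 s
Step 2: L = v_sat * tau = 1e7 * 1.3700e-11 = 1.3700e-04 cm
Step 3: L in um = 1.3700e-04 * 1e4 = 1.37 um

1.37


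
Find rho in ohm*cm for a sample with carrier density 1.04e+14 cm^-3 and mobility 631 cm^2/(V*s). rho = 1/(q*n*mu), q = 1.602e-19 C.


Step 1: sigma = q * n * mu = 1.602e-19 * 1.04e+14 * 631 = 1.05130e-02 S/cm
Step 2: rho = 1 / sigma = 1 / 1.05130e-02 = 95.12 ohm*cm

95.12


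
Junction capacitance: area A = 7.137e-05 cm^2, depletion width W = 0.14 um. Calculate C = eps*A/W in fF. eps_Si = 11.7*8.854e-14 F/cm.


Step 1: eps_Si = 11.7 * 8.854e-14 = 1.035918e-12 F/cm
Step 2: W in cm = 0.14 * 1e-4 = 1.40e-05 cm
Step 3: C = 1.035918e-12 * 7.137e-05 / 1.40e-05 = 5.280962e-12 F
Step 4: C = 5280.96 fF

5280.96


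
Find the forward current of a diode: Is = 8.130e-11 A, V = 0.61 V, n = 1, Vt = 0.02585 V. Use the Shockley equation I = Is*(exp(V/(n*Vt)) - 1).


Step 1: V/(n*Vt) = 0.61/(1*0.02585) = 23.5977
Step 2: exp(23.5977) = 1.7715e+10
Step 3: I = 8.130e-11 * (1.7715e+10 - 1) = 1.44e+00 A

1.44e+00


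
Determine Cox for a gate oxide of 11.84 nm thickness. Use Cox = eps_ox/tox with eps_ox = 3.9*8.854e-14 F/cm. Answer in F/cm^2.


Step 1: eps_ox = 3.9 * 8.854e-14 = 3.45306e-13 F/cm
Step 2: tox in cm = 11.84 nm * 1e-7 = 1.1840e-06 cm
Step 3: Cox = 3.45306e-13 / 1.1840e-06 = 2.92e-07 F/cm^2

2.92e-07


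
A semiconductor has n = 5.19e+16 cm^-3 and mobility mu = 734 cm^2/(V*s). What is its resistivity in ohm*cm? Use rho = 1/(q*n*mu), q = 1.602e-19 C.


Step 1: sigma = q * n * mu = 1.602e-19 * 5.19e+16 * 734 = 6.10275e+00 S/cm
Step 2: rho = 1 / sigma = 1 / 6.10275e+00 = 0.1639 ohm*cm

0.1639


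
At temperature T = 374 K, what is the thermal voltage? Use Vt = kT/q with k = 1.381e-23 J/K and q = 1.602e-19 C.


Step 1: kT = 1.381e-23 * 374 = 5.16494e-21 J
Step 2: Vt = kT/q = 5.16494e-21 / 1.602e-19
Step 3: Vt = 0.03224 V

0.03224


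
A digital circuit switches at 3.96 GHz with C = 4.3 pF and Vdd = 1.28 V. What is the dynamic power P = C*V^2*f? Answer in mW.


Step 1: V^2 = 1.28^2 = 1.6384 V^2
Step 2: P = C*V^2*f = 4.3e-12 F * 1.6384 * 3.96e9 Hz
Step 3: P = 2.78986752e-02 W
Step 4: P = 27.899 mW

27.899


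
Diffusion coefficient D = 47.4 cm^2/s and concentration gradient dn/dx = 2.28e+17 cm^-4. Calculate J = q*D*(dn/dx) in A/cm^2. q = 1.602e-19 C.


Step 1: J = q * D * (dn/dx)
Step 2: J = 1.602e-19 * 47.4 * 2.28e+17
Step 3: J = 1.73e+00 A/cm^2

1.73e+00


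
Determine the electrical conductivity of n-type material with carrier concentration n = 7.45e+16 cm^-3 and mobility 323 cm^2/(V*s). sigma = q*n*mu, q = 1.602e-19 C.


Step 1: sigma = q * n * mu
Step 2: sigma = 1.602e-19 * 7.45e+16 * 323
Step 3: sigma = 3.855e+00 S/cm

3.855e+00


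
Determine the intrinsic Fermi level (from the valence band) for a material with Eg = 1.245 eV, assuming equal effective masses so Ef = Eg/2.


Step 1: For an intrinsic semiconductor, the Fermi level sits at midgap.
Step 2: Ef = Eg / 2 = 1.245 / 2 = 0.6225 eV

0.6225


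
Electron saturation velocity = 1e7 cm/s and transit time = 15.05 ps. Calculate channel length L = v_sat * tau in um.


Step 1: tau in seconds = 15.05 ps * 1e-12 = 1.5050e-11 s
Step 2: L = v_sat * tau = 1e7 * 1.5050e-11 = 1.5050e-04 cm
Step 3: L in um = 1.5050e-04 * 1e4 = 1.505 um

1.505


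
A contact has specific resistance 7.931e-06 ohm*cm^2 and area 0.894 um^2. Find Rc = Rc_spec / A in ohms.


Step 1: Convert area to cm^2: 0.894 um^2 = 8.9400e-09 cm^2
Step 2: Rc = Rc_spec / A = 7.931e-06 / 8.9400e-09
Step 3: Rc = 8.87e+02 ohms

8.87e+02


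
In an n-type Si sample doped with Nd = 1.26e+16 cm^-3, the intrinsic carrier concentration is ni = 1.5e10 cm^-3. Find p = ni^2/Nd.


Step 1: Since Nd >> ni, n ≈ Nd = 1.26e+16 cm^-3
Step 2: p = ni^2 / n = (1.5e10)^2 / 1.26e+16
Step 3: p = 2.25e20 / 1.26e+16 = 1.79e+04 cm^-3

1.79e+04


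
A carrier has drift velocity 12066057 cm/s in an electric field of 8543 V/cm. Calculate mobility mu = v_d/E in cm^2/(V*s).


Step 1: mu = v_d / E
Step 2: mu = 12066057 / 8543
Step 3: mu = 1412.39 cm^2/(V*s)

1412.39


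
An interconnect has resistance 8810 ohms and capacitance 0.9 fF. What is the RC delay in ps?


Step 1: tau = R * C
Step 2: tau = 8810 * 0.9 fF = 8810 * 9.0e-16 F
Step 3: tau = 7.929e-12 s = 7.929 ps

7.929


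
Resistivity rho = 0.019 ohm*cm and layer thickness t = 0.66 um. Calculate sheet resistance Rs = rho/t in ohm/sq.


Step 1: Convert thickness to cm: t = 0.66 um = 6.6000e-05 cm
Step 2: Rs = rho / t = 0.019 / 6.6000e-05
Step 3: Rs = 287.9 ohm/sq

287.9


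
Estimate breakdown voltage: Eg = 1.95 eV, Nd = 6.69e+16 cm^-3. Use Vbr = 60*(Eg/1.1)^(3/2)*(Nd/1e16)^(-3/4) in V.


Step 1: Eg/1.1 = 1.95/1.1 = 1.772727
Step 2: (Eg/1.1)^1.5 = 1.772727^1.5 = 2.360276
Step 3: (Nd/1e16)^(-0.75) = (6.69)^(-0.75) = 0.240398
Step 4: Vbr = 60 * 2.360276 * 0.240398 = 34.0 V

34.0


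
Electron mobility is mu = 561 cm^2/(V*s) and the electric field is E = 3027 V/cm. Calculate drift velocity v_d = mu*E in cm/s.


Step 1: v_d = mu * E
Step 2: v_d = 561 * 3027 = 1698147
Step 3: v_d = 1.70e+06 cm/s

1.70e+06


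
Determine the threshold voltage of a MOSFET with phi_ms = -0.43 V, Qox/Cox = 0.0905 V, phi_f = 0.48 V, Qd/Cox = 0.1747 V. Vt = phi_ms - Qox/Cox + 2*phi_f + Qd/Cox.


Step 1: Vt = phi_ms - Qox/Cox + 2*phi_f + Qd/Cox
Step 2: Vt = -0.43 - 0.0905 + 2*0.48 + 0.1747
Step 3: Vt = -0.43 - 0.0905 + 0.96 + 0.1747
Step 4: Vt = 0.6142 V

0.6142


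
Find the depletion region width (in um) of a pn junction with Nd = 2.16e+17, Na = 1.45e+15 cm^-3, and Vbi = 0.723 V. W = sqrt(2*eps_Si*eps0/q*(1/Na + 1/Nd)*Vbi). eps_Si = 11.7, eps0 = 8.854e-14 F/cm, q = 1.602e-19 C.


Step 1: 1/Na + 1/Nd = 1/1.45e+15 + 1/2.16e+17 = 6.94285e-16
Step 2: 2*eps*eps0/q = 2*11.7*8.854e-14/1.602e-19 = 1.293281e+07
Step 3: W^2 = 1.293281e+07 * 6.94285e-16 * 0.723 = 6.49186e-09
Step 4: W = sqrt(6.49186e-09) = 8.057e-05 cm = 0.8057 um

0.8057


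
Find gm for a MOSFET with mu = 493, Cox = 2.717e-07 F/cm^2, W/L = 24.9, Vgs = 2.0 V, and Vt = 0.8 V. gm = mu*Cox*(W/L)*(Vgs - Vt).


Step 1: Vov = Vgs - Vt = 2.0 - 0.8 = 1.2 V
Step 2: gm = mu * Cox * (W/L) * Vov
Step 3: gm = 493 * 2.717e-07 * 24.9 * 1.2 = 4.00e-03 S

4.00e-03


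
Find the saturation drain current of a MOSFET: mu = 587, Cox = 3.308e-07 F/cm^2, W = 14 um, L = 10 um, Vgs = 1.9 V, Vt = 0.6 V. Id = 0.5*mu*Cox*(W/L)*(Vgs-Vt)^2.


Step 1: Overdrive voltage Vov = Vgs - Vt = 1.9 - 0.6 = 1.3 V
Step 2: W/L = 14/10 = 1.4
Step 3: Id = 0.5 * 587 * 3.308e-07 * 1.4 * 1.3^2
Step 4: Id = 2.30e-04 A

2.30e-04


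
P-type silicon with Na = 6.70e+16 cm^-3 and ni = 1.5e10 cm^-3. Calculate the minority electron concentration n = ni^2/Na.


Step 1: Majority hole concentration p ≈ Na = 6.70e+16 cm^-3
Step 2: n = ni^2 / Na = (1.5e10)^2 / 6.70e+16
Step 3: n = 3.36e+03 cm^-3

3.36e+03


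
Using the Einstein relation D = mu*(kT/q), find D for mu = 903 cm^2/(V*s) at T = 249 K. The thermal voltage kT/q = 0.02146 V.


Step 1: D = mu * (kT/q)
Step 2: D = 903 * 0.02146
Step 3: D = 19.38 cm^2/s

19.38


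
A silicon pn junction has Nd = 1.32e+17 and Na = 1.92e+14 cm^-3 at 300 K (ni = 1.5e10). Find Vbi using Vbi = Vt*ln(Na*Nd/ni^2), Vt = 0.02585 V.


Step 1: Compute Na*Nd/ni^2 = 1.92e+14 * 1.32e+17 / (1.5e10)^2 = 1.1264e+11
Step 2: ln(1.1264e+11) = 25.4475
Step 3: Vbi = 0.02585 * 25.4475 = 0.658 V

0.658


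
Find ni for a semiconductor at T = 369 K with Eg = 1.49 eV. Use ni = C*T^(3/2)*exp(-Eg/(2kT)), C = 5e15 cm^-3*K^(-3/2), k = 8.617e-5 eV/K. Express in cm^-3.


Step 1: Compute kT = 8.617e-5 * 369 = 0.03179673 eV
Step 2: Exponent = -Eg/(2kT) = -1.49/(2*0.03179673) = -23.43008
Step 3: T^(3/2) = 369^1.5 = 7088.26
Step 4: ni = 5e15 * 7088.26 * exp(-23.43008) = 2.37e+09 cm^-3

2.37e+09


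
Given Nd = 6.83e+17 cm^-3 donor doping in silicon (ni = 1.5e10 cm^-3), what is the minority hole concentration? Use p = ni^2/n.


Step 1: Since Nd >> ni, n ≈ Nd = 6.83e+17 cm^-3
Step 2: p = ni^2 / n = (1.5e10)^2 / 6.83e+17
Step 3: p = 2.25e20 / 6.83e+17 = 3.29e+02 cm^-3

3.29e+02


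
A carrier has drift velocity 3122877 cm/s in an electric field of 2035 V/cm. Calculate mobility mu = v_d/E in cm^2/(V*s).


Step 1: mu = v_d / E
Step 2: mu = 3122877 / 2035
Step 3: mu = 1534.58 cm^2/(V*s)

1534.58


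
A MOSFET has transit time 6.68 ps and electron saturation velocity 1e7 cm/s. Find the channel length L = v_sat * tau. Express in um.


Step 1: tau in seconds = 6.68 ps * 1e-12 = 6.6800e-12 s
Step 2: L = v_sat * tau = 1e7 * 6.6800e-12 = 6.6800e-05 cm
Step 3: L in um = 6.6800e-05 * 1e4 = 0.668 um

0.668


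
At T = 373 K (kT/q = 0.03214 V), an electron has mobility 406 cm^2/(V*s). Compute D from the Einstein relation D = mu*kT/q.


Step 1: D = mu * (kT/q)
Step 2: D = 406 * 0.03214
Step 3: D = 13.05 cm^2/s

13.05


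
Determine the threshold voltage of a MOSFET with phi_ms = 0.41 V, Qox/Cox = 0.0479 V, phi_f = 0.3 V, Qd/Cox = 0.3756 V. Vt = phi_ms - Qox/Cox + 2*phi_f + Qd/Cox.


Step 1: Vt = phi_ms - Qox/Cox + 2*phi_f + Qd/Cox
Step 2: Vt = 0.41 - 0.0479 + 2*0.3 + 0.3756
Step 3: Vt = 0.41 - 0.0479 + 0.6 + 0.3756
Step 4: Vt = 1.3377 V

1.3377


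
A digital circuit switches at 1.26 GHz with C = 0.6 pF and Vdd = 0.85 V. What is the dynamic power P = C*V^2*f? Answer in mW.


Step 1: V^2 = 0.85^2 = 0.7225 V^2
Step 2: P = C*V^2*f = 0.6e-12 F * 0.7225 * 1.26e9 Hz
Step 3: P = 5.4621e-04 W
Step 4: P = 0.546 mW

0.546


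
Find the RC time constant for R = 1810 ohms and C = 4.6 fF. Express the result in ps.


Step 1: tau = R * C
Step 2: tau = 1810 * 4.6 fF = 1810 * 4.6e-15 F
Step 3: tau = 8.326e-12 s = 8.326 ps

8.326


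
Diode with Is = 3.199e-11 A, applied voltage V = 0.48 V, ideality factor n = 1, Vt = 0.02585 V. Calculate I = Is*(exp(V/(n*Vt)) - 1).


Step 1: V/(n*Vt) = 0.48/(1*0.02585) = 18.5687
Step 2: exp(18.5687) = 1.1595e+08
Step 3: I = 3.199e-11 * (1.1595e+08 - 1) = 3.71e-03 A

3.71e-03


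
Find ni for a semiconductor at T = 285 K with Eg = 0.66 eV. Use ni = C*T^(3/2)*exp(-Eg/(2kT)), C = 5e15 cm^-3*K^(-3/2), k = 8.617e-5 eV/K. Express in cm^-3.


Step 1: Compute kT = 8.617e-5 * 285 = 0.02455845 eV
Step 2: Exponent = -Eg/(2kT) = -0.66/(2*0.02455845) = -13.43733
Step 3: T^(3/2) = 285^1.5 = 4811.35
Step 4: ni = 5e15 * 4811.35 * exp(-13.43733) = 3.51e+13 cm^-3

3.51e+13


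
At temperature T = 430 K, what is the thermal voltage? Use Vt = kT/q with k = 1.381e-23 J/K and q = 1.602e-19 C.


Step 1: kT = 1.381e-23 * 430 = 5.9383e-21 J
Step 2: Vt = kT/q = 5.9383e-21 / 1.602e-19
Step 3: Vt = 0.03707 V

0.03707


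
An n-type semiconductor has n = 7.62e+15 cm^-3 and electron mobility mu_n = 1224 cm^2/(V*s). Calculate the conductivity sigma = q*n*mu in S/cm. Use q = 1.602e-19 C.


Step 1: sigma = q * n * mu
Step 2: sigma = 1.602e-19 * 7.62e+15 * 1224
Step 3: sigma = 1.494e+00 S/cm

1.494e+00


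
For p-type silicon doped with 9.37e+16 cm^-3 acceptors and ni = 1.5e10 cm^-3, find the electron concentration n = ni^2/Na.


Step 1: Majority hole concentration p ≈ Na = 9.37e+16 cm^-3
Step 2: n = ni^2 / Na = (1.5e10)^2 / 9.37e+16
Step 3: n = 2.40e+03 cm^-3

2.40e+03


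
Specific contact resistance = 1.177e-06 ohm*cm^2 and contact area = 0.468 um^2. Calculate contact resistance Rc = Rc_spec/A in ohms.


Step 1: Convert area to cm^2: 0.468 um^2 = 4.6800e-09 cm^2
Step 2: Rc = Rc_spec / A = 1.177e-06 / 4.6800e-09
Step 3: Rc = 2.51e+02 ohms

2.51e+02


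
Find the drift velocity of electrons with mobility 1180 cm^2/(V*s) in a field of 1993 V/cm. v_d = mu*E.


Step 1: v_d = mu * E
Step 2: v_d = 1180 * 1993 = 2351740
Step 3: v_d = 2.35e+06 cm/s

2.35e+06


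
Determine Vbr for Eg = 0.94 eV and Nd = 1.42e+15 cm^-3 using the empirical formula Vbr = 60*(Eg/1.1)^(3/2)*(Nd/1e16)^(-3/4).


Step 1: Eg/1.1 = 0.94/1.1 = 0.854545
Step 2: (Eg/1.1)^1.5 = 0.854545^1.5 = 0.789955
Step 3: (Nd/1e16)^(-0.75) = (0.142)^(-0.75) = 4.322985
Step 4: Vbr = 60 * 0.789955 * 4.322985 = 204.9 V

204.9


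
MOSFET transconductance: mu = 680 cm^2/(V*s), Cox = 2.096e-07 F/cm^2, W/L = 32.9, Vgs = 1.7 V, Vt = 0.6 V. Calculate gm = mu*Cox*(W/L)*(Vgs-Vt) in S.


Step 1: Vov = Vgs - Vt = 1.7 - 0.6 = 1.1 V
Step 2: gm = mu * Cox * (W/L) * Vov
Step 3: gm = 680 * 2.096e-07 * 32.9 * 1.1 = 5.16e-03 S

5.16e-03


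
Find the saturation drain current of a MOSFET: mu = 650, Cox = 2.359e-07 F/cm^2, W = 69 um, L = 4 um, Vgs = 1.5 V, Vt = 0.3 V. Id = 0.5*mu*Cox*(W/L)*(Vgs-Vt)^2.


Step 1: Overdrive voltage Vov = Vgs - Vt = 1.5 - 0.3 = 1.2 V
Step 2: W/L = 69/4 = 17.25
Step 3: Id = 0.5 * 650 * 2.359e-07 * 17.25 * 1.2^2
Step 4: Id = 1.90e-03 A

1.90e-03


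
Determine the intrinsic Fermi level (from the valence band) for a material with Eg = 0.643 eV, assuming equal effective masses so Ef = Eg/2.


Step 1: For an intrinsic semiconductor, the Fermi level sits at midgap.
Step 2: Ef = Eg / 2 = 0.643 / 2 = 0.3215 eV

0.3215


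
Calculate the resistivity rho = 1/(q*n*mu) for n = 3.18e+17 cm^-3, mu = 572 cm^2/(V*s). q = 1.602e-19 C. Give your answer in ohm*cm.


Step 1: sigma = q * n * mu = 1.602e-19 * 3.18e+17 * 572 = 2.91397e+01 S/cm
Step 2: rho = 1 / sigma = 1 / 2.91397e+01 = 0.03432 ohm*cm

0.03432


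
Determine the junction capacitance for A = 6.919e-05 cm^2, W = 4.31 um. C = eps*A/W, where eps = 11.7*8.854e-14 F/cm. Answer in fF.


Step 1: eps_Si = 11.7 * 8.854e-14 = 1.035918e-12 F/cm
Step 2: W in cm = 4.31 * 1e-4 = 4.31e-04 cm
Step 3: C = 1.035918e-12 * 6.919e-05 / 4.31e-04 = 1.662997e-13 F
Step 4: C = 166.3 fF

166.3


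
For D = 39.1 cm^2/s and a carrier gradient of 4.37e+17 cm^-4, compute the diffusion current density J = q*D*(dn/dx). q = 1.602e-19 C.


Step 1: J = q * D * (dn/dx)
Step 2: J = 1.602e-19 * 39.1 * 4.37e+17
Step 3: J = 2.74e+00 A/cm^2

2.74e+00


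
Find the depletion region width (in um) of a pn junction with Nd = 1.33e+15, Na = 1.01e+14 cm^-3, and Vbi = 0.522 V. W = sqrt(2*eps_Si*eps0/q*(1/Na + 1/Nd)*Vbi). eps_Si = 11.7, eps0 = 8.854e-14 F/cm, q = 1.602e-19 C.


Step 1: 1/Na + 1/Nd = 1/1.01e+14 + 1/1.33e+15 = 1.06529e-14
Step 2: 2*eps*eps0/q = 2*11.7*8.854e-14/1.602e-19 = 1.293281e+07
Step 3: W^2 = 1.293281e+07 * 1.06529e-14 * 0.522 = 7.19169e-08
Step 4: W = sqrt(7.19169e-08) = 2.682e-04 cm = 2.682 um

2.682


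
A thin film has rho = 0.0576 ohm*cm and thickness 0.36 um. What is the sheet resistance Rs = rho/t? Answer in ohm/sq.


Step 1: Convert thickness to cm: t = 0.36 um = 3.6000e-05 cm
Step 2: Rs = rho / t = 0.0576 / 3.6000e-05
Step 3: Rs = 1600.0 ohm/sq

1600.0


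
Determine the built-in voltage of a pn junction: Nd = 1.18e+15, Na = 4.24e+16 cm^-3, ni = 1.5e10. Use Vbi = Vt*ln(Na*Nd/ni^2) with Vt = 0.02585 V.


Step 1: Compute Na*Nd/ni^2 = 4.24e+16 * 1.18e+15 / (1.5e10)^2 = 2.2236e+11
Step 2: ln(2.2236e+11) = 26.1276
Step 3: Vbi = 0.02585 * 26.1276 = 0.675 V

0.675


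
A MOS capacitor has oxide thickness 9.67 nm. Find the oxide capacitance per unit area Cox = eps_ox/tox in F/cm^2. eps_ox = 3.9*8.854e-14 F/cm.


Step 1: eps_ox = 3.9 * 8.854e-14 = 3.45306e-13 F/cm
Step 2: tox in cm = 9.67 nm * 1e-7 = 9.6700e-07 cm
Step 3: Cox = 3.45306e-13 / 9.6700e-07 = 3.57e-07 F/cm^2

3.57e-07


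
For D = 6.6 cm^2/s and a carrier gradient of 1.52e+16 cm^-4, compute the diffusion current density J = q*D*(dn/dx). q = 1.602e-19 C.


Step 1: J = q * D * (dn/dx)
Step 2: J = 1.602e-19 * 6.6 * 1.52e+16
Step 3: J = 1.61e-02 A/cm^2

1.61e-02


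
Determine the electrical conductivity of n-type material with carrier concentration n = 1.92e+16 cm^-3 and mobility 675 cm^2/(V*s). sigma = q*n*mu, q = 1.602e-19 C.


Step 1: sigma = q * n * mu
Step 2: sigma = 1.602e-19 * 1.92e+16 * 675
Step 3: sigma = 2.076e+00 S/cm

2.076e+00


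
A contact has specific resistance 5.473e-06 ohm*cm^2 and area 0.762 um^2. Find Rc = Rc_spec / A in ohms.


Step 1: Convert area to cm^2: 0.762 um^2 = 7.6200e-09 cm^2
Step 2: Rc = Rc_spec / A = 5.473e-06 / 7.6200e-09
Step 3: Rc = 7.18e+02 ohms

7.18e+02


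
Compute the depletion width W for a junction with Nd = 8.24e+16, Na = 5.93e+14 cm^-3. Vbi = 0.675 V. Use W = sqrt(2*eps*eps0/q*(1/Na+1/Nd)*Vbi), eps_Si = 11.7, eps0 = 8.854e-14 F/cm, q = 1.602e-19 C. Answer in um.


Step 1: 1/Na + 1/Nd = 1/5.93e+14 + 1/8.24e+16 = 1.69848e-15
Step 2: 2*eps*eps0/q = 2*11.7*8.854e-14/1.602e-19 = 1.293281e+07
Step 3: W^2 = 1.293281e+07 * 1.69848e-15 * 0.675 = 1.48271e-08
Step 4: W = sqrt(1.48271e-08) = 1.218e-04 cm = 1.218 um

1.218


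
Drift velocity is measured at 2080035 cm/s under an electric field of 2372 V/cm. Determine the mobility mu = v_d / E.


Step 1: mu = v_d / E
Step 2: mu = 2080035 / 2372
Step 3: mu = 876.91 cm^2/(V*s)

876.91


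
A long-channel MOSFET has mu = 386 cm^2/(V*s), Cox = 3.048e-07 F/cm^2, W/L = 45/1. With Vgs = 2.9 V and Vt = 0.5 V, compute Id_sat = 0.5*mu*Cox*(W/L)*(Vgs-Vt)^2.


Step 1: Overdrive voltage Vov = Vgs - Vt = 2.9 - 0.5 = 2.4 V
Step 2: W/L = 45/1 = 45
Step 3: Id = 0.5 * 386 * 3.048e-07 * 45 * 2.4^2
Step 4: Id = 1.52e-02 A

1.52e-02


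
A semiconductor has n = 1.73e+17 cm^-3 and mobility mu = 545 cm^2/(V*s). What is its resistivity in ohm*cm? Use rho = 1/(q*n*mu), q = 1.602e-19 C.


Step 1: sigma = q * n * mu = 1.602e-19 * 1.73e+17 * 545 = 1.51045e+01 S/cm
Step 2: rho = 1 / sigma = 1 / 1.51045e+01 = 0.06621 ohm*cm

0.06621


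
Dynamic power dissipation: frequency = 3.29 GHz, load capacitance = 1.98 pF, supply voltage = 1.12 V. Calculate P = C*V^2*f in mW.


Step 1: V^2 = 1.12^2 = 1.2544 V^2
Step 2: P = C*V^2*f = 1.98e-12 F * 1.2544 * 3.29e9 Hz
Step 3: P = 8.17141248e-03 W
Step 4: P = 8.171 mW

8.171


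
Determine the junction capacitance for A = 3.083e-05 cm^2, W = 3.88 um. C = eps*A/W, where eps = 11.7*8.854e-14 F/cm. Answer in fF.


Step 1: eps_Si = 11.7 * 8.854e-14 = 1.035918e-12 F/cm
Step 2: W in cm = 3.88 * 1e-4 = 3.88e-04 cm
Step 3: C = 1.035918e-12 * 3.083e-05 / 3.88e-04 = 8.231276e-14 F
Step 4: C = 82.31 fF

82.31


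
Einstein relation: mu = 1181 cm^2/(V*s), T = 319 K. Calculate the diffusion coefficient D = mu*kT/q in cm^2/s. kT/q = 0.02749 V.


Step 1: D = mu * (kT/q)
Step 2: D = 1181 * 0.02749
Step 3: D = 32.47 cm^2/s

32.47


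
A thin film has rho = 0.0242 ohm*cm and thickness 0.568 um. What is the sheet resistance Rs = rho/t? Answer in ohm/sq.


Step 1: Convert thickness to cm: t = 0.568 um = 5.6800e-05 cm
Step 2: Rs = rho / t = 0.0242 / 5.6800e-05
Step 3: Rs = 426.1 ohm/sq

426.1


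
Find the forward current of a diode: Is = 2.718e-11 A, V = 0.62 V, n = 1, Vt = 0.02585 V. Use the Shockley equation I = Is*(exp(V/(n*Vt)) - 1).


Step 1: V/(n*Vt) = 0.62/(1*0.02585) = 23.9845
Step 2: exp(23.9845) = 2.6082e+10
Step 3: I = 2.718e-11 * (2.6082e+10 - 1) = 7.09e-01 A

7.09e-01


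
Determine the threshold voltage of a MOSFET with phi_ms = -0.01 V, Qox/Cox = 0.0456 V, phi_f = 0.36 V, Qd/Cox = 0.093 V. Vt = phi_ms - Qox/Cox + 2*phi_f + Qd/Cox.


Step 1: Vt = phi_ms - Qox/Cox + 2*phi_f + Qd/Cox
Step 2: Vt = -0.01 - 0.0456 + 2*0.36 + 0.093
Step 3: Vt = -0.01 - 0.0456 + 0.72 + 0.093
Step 4: Vt = 0.7574 V

0.7574


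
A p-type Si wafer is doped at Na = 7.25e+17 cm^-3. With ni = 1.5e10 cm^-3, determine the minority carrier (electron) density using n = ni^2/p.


Step 1: Majority hole concentration p ≈ Na = 7.25e+17 cm^-3
Step 2: n = ni^2 / Na = (1.5e10)^2 / 7.25e+17
Step 3: n = 3.10e+02 cm^-3

3.10e+02


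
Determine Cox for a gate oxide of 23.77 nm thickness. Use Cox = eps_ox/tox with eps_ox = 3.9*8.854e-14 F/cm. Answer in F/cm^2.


Step 1: eps_ox = 3.9 * 8.854e-14 = 3.45306e-13 F/cm
Step 2: tox in cm = 23.77 nm * 1e-7 = 2.3770e-06 cm
Step 3: Cox = 3.45306e-13 / 2.3770e-06 = 1.45e-07 F/cm^2

1.45e-07


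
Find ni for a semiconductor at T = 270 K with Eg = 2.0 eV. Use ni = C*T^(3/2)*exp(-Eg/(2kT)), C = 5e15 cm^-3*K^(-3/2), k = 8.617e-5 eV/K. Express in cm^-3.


Step 1: Compute kT = 8.617e-5 * 270 = 0.0232659 eV
Step 2: Exponent = -Eg/(2kT) = -2.0/(2*0.0232659) = -42.98136
Step 3: T^(3/2) = 270^1.5 = 4436.55
Step 4: ni = 5e15 * 4436.55 * exp(-42.98136) = 4.78e+00 cm^-3

4.78e+00


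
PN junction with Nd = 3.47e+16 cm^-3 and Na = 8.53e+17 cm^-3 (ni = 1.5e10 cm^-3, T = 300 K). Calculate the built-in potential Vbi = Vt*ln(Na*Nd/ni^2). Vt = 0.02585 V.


Step 1: Compute Na*Nd/ni^2 = 8.53e+17 * 3.47e+16 / (1.5e10)^2 = 1.3155e+14
Step 2: ln(1.3155e+14) = 32.5104
Step 3: Vbi = 0.02585 * 32.5104 = 0.84 V

0.84


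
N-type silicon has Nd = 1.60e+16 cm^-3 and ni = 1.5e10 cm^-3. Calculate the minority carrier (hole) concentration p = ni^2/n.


Step 1: Since Nd >> ni, n ≈ Nd = 1.60e+16 cm^-3
Step 2: p = ni^2 / n = (1.5e10)^2 / 1.60e+16
Step 3: p = 2.25e20 / 1.60e+16 = 1.41e+04 cm^-3

1.41e+04


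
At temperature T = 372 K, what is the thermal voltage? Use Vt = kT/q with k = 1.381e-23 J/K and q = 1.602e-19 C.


Step 1: kT = 1.381e-23 * 372 = 5.13732e-21 J
Step 2: Vt = kT/q = 5.13732e-21 / 1.602e-19
Step 3: Vt = 0.03207 V

0.03207


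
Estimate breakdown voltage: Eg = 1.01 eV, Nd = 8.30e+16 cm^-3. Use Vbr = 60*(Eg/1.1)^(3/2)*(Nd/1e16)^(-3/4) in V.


Step 1: Eg/1.1 = 1.01/1.1 = 0.918182
Step 2: (Eg/1.1)^1.5 = 0.918182^1.5 = 0.879819
Step 3: (Nd/1e16)^(-0.75) = (8.3)^(-0.75) = 0.204499
Step 4: Vbr = 60 * 0.879819 * 0.204499 = 10.8 V

10.8


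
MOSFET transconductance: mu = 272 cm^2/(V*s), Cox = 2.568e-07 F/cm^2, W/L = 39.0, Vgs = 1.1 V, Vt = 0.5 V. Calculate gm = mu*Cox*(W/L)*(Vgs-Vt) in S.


Step 1: Vov = Vgs - Vt = 1.1 - 0.5 = 0.6 V
Step 2: gm = mu * Cox * (W/L) * Vov
Step 3: gm = 272 * 2.568e-07 * 39.0 * 0.6 = 1.63e-03 S

1.63e-03


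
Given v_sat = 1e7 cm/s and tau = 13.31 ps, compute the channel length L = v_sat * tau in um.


Step 1: tau in seconds = 13.31 ps * 1e-12 = 1.3310e-11 s
Step 2: L = v_sat * tau = 1e7 * 1.3310e-11 = 1.3310e-04 cm
Step 3: L in um = 1.3310e-04 * 1e4 = 1.331 um

1.331


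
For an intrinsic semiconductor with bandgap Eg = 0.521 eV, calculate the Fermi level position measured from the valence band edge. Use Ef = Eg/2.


Step 1: For an intrinsic semiconductor, the Fermi level sits at midgap.
Step 2: Ef = Eg / 2 = 0.521 / 2 = 0.2605 eV

0.2605


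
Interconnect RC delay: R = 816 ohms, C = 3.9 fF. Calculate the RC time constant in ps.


Step 1: tau = R * C
Step 2: tau = 816 * 3.9 fF = 816 * 3.9e-15 F
Step 3: tau = 3.1824e-12 s = 3.1824 ps

3.1824


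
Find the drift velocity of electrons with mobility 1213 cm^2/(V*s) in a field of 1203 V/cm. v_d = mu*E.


Step 1: v_d = mu * E
Step 2: v_d = 1213 * 1203 = 1459239
Step 3: v_d = 1.46e+06 cm/s

1.46e+06
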